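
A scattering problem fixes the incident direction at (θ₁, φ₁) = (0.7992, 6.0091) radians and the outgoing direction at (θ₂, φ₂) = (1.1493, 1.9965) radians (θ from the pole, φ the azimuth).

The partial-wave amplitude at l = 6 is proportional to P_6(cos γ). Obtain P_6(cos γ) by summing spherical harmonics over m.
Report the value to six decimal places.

Summing Y*_{l m}(θ₁,φ₁)·Y_{l m}(θ₂,φ₂) over m ∈ [−6, 6]; prefactor 4π/(2·6+1) = 0.966644:
  m=-6: (-0.004826, -0.065347) × (0.232107, 0.154526) = (0.008978, -0.015913)  (running Σ = (0.008978, -0.015913))
  m=-5: (0.043947, -0.216386) × (-0.367464, 0.229217) = (0.033450, 0.089588)  (running Σ = (0.042428, 0.073674))
  m=-4: (0.187101, -0.364306) × (-0.027389, -0.206257) = (-0.080265, -0.028613)  (running Σ = (-0.037837, 0.045061))
  m=-3: (0.267330, -0.287800) × (-0.224574, -0.067918) = (-0.079582, 0.046476)  (running Σ = (-0.117419, 0.091537))
  m=-2: (0.007039, -0.004298) × (0.194472, -0.222003) = (0.000415, -0.002398)  (running Σ = (-0.117004, 0.089139))
  m=-1: (-0.353852, 0.099489) × (-0.057355, -0.126491) = (0.032880, 0.039053)  (running Σ = (-0.084125, 0.128192))
  m=0: (-0.118395, -0.000000) × (0.307240, 0.000000) = (-0.036376, -0.000000)  (running Σ = (-0.120500, 0.128192))
  m=1: (0.353852, 0.099489) × (0.057355, -0.126491) = (0.032880, -0.039053)  (running Σ = (-0.087621, 0.089139))
  m=2: (0.007039, 0.004298) × (0.194472, 0.222003) = (0.000415, 0.002398)  (running Σ = (-0.087206, 0.091537))
  m=3: (-0.267330, -0.287800) × (0.224574, -0.067918) = (-0.079582, -0.046476)  (running Σ = (-0.166788, 0.045061))
  m=4: (0.187101, 0.364306) × (-0.027389, 0.206257) = (-0.080265, 0.028613)  (running Σ = (-0.247053, 0.073674))
  m=5: (-0.043947, -0.216386) × (0.367464, 0.229217) = (0.033450, -0.089588)  (running Σ = (-0.213603, -0.015913))
  m=6: (-0.004826, 0.065347) × (0.232107, -0.154526) = (0.008978, 0.015913)  (running Σ = (-0.204625, 0.000000))
Total Σ_m = (-0.204625, 0.000000). Multiply by 0.966644: (-0.197800, 0.000000). P_6(cos γ) = -0.197800

-0.197800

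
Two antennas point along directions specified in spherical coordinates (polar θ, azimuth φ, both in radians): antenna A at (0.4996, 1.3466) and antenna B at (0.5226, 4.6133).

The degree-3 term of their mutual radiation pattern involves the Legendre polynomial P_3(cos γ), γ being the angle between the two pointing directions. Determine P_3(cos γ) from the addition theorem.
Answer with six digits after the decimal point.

Expand P_3 via completeness: Σ_{m} conj(Y_{3,m}) at Ω₁ times Y_{3,m} at Ω₂ —
  m=-3: Y*=(-0.028581, -0.035884)  Y=(0.015197, -0.049607)  product (-0.002214, 0.000872)
  m=-2: Y*=(-0.185536, 0.089257)  Y=(-0.216310, -0.043438)  product (0.044010, -0.011248)
  m=-1: Y*=(0.098186, 0.430583)  Y=(-0.043953, 0.442122)  product (-0.194686, 0.024484)
  m=+0: Y*=(0.279229, -0.000000)  Y=(0.243922, 0.000000)  product (0.068110, 0.000000)
  m=+1: Y*=(-0.098186, 0.430583)  Y=(0.043953, 0.442122)  product (-0.194686, -0.024484)
  m=+2: Y*=(-0.185536, -0.089257)  Y=(-0.216310, 0.043438)  product (0.044010, 0.011248)
  m=+3: Y*=(0.028581, -0.035884)  Y=(-0.015197, -0.049607)  product (-0.002214, -0.000872)
Accumulated sum (-0.237669, 0.000000); after 4π/(2l+1) scaling, (-0.426662, 0.000000) ⇒ P_3 = -0.426662

-0.426662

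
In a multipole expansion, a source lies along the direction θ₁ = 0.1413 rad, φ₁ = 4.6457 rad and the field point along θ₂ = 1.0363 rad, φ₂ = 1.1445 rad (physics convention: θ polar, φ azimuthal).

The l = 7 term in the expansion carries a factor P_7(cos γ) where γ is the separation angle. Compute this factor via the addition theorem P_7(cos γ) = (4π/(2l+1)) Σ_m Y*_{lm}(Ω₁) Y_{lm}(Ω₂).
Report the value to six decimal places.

-0.037080

Expand P_7 via completeness: Σ_{m} conj(Y_{7,m}) at Ω₁ times Y_{7,m} at Ω₂ —
  m=-7: Y*=+0.000000+0.000000i  Y=-0.027408-0.172560i  product +0.000000-0.000000i
  m=-6: Y*=-0.000013+0.000006i  Y=+0.322903-0.213321i  product -0.000003+0.000005i
  m=-5: Y*=-0.000078-0.000226i  Y=+0.348023+0.218525i  product +0.000022-0.000096i
  m=-4: Y*=+0.002686-0.000734i  Y=-0.010257+0.075863i  product +0.000028+0.000211i
  m=-3: Y*=+0.004648+0.022923i  Y=+0.303643-0.091242i  product +0.003503+0.006536i
  m=-2: Y*=-0.135696+0.018207i  Y=+0.152053+0.173995i  product -0.023801-0.020842i
  m=-1: Y*=-0.033413-0.500292i  Y=+0.095365-0.209988i  product -0.108242-0.040694i
  m=+0: Y*=+0.807617-0.000000i  Y=+0.263397+0.000000i  product +0.212724+0.000000i
  m=+1: Y*=+0.033413-0.500292i  Y=-0.095365-0.209988i  product -0.108242+0.040694i
  m=+2: Y*=-0.135696-0.018207i  Y=+0.152053-0.173995i  product -0.023801+0.020842i
  m=+3: Y*=-0.004648+0.022923i  Y=-0.303643-0.091242i  product +0.003503-0.006536i
  m=+4: Y*=+0.002686+0.000734i  Y=-0.010257-0.075863i  product +0.000028-0.000211i
  m=+5: Y*=+0.000078-0.000226i  Y=-0.348023+0.218525i  product +0.000022+0.000096i
  m=+6: Y*=-0.000013-0.000006i  Y=+0.322903+0.213321i  product -0.000003-0.000005i
  m=+7: Y*=-0.000000+0.000000i  Y=+0.027408-0.172560i  product +0.000000+0.000000i
Accumulated sum -0.044261-0.000000i; after 4π/(2l+1) scaling, -0.037080-0.000000i ⇒ P_7 = -0.037080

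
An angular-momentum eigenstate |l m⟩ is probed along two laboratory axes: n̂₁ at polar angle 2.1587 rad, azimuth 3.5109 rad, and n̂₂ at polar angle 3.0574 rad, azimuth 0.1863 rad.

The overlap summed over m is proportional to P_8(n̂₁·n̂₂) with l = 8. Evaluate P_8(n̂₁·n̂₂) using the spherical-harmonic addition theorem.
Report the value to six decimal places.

Term-by-term m-sum for l=8 (normalisation 4π/17 = 0.739198):
  m=-8: Y*=(-0.116398, 0.022040)  Y=(0.000000, -0.000000)  product (0.000000, 0.000000)
  m=-7: Y*=(-0.268194, 0.166818)  Y=(-0.000000, 0.000000)  product (-0.000000, -0.000000)
  m=-6: Y*=(-0.271502, 0.360838)  Y=(0.000001, -0.000002)  product (0.000000, 0.000001)
  m=-5: Y*=(-0.079058, 0.279409)  Y=(-0.000024, 0.000033)  product (-0.000007, -0.000009)
  m=-4: Y*=(-0.012841, -0.136837)  Y=(0.000488, -0.000450)  product (-0.000068, -0.000061)
  m=-3: Y*=(-0.162953, -0.326536)  Y=(-0.006861, 0.004291)  product (0.002519, 0.001541)
  m=-2: Y*=(-0.035936, -0.032722)  Y=(0.065368, -0.025550)  product (-0.003185, -0.001221)
  m=-1: Y*=(0.316023, 0.122322)  Y=(-0.383000, 0.072190)  product (-0.129867, -0.024036)
  m=+0: Y*=(0.101159, -0.000000)  Y=(1.019330, 0.000000)  product (0.103114, 0.000000)
  m=+1: Y*=(-0.316023, 0.122322)  Y=(0.383000, 0.072190)  product (-0.129867, 0.024036)
  m=+2: Y*=(-0.035936, 0.032722)  Y=(0.065368, 0.025550)  product (-0.003185, 0.001221)
  m=+3: Y*=(0.162953, -0.326536)  Y=(0.006861, 0.004291)  product (0.002519, -0.001541)
  m=+4: Y*=(-0.012841, 0.136837)  Y=(0.000488, 0.000450)  product (-0.000068, 0.000061)
  m=+5: Y*=(0.079058, 0.279409)  Y=(0.000024, 0.000033)  product (-0.000007, 0.000009)
  m=+6: Y*=(-0.271502, -0.360838)  Y=(0.000001, 0.000002)  product (0.000000, -0.000001)
  m=+7: Y*=(0.268194, 0.166818)  Y=(0.000000, 0.000000)  product (-0.000000, 0.000000)
  m=+8: Y*=(-0.116398, -0.022040)  Y=(0.000000, 0.000000)  product (0.000000, -0.000000)
Σ over m = (-0.158101, -0.000000); ×(4π/17) → (-0.116868, -0.000000). Real part: -0.116868

-0.116868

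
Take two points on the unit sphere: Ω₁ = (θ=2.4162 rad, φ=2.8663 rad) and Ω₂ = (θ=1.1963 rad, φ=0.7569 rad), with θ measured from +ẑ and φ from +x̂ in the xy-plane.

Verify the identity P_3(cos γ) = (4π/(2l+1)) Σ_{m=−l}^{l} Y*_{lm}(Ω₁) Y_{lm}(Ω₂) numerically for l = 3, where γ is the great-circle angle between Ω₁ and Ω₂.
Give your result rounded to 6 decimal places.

0.371084

Addition theorem: P_3(cos γ) = (4π/7) Σ_m Y*_{lm}(Ω₁) Y_{lm}(Ω₂), m = −3…3:
  m=-3: -0.082590+0.089562i × -0.216656-0.257273i = +0.040935+0.001844i  (running Σ = +0.040935+0.001844i)
  m=-2: -0.286830+0.176088i × +0.018447-0.323295i = +0.051637+0.095979i  (running Σ = +0.092573+0.097823i)
  m=-1: -0.371258+0.104867i × -0.072362+0.068351i = +0.019697-0.032964i  (running Σ = +0.112270+0.064859i)
  m=0: +0.056038-0.000000i × -0.318195+0.000000i = -0.017831+0.000000i  (running Σ = +0.094439+0.064859i)
  m=1: +0.371258+0.104867i × +0.072362+0.068351i = +0.019697+0.032964i  (running Σ = +0.114136+0.097823i)
  m=2: -0.286830-0.176088i × +0.018447+0.323295i = +0.051637-0.095979i  (running Σ = +0.165774+0.001844i)
  m=3: +0.082590+0.089562i × +0.216656-0.257273i = +0.040935-0.001844i  (running Σ = +0.206709+0.000000i)
Total Σ_m = +0.206709+0.000000i. Multiply by 1.795196: +0.371084+0.000000i. P_3(cos γ) = 0.371084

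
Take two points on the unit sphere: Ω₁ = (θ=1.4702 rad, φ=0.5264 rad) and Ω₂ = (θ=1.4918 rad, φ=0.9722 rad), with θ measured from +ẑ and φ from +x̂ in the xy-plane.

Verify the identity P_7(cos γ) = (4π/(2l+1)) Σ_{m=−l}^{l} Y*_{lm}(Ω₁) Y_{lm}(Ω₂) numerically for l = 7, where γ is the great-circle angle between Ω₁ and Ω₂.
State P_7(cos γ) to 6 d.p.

-0.357887

Term-by-term m-sum for l=7 (normalisation 4π/15 = 0.837758):
  m=-7: -0.413141-0.249453i × +0.424020-0.244026i = -0.236053-0.004956i  (running Σ = -0.236053-0.004956i)
  m=-6: -0.182242-0.003063i × +0.130481+0.063027i = -0.023586-0.011886i  (running Σ = -0.259639-0.016842i)
  m=-5: +0.271347-0.151635i × -0.049157-0.328338i = -0.063126-0.081640i  (running Σ = -0.322765-0.098482i)
  m=-4: +0.105599-0.178260i × +0.122471-0.113457i = -0.007292-0.033813i  (running Σ = -0.330057-0.132295i)
  m=-3: -0.002151+0.255936i × -0.277197-0.063441i = +0.016833-0.070808i  (running Σ = -0.313224-0.203103i)
  m=-2: +0.107091+0.187910i × -0.064130-0.163591i = +0.023873-0.029570i  (running Σ = -0.289352-0.232673i)
  m=-1: -0.202667-0.117768i × -0.149919+0.219798i = +0.056269-0.026890i  (running Σ = -0.233083-0.259563i)
  m=0: -0.218709-0.000000i × -0.178175+0.000000i = +0.038968+0.000000i  (running Σ = -0.194114-0.259563i)
  m=1: +0.202667-0.117768i × +0.149919+0.219798i = +0.056269+0.026890i  (running Σ = -0.137845-0.232673i)
  m=2: +0.107091-0.187910i × -0.064130+0.163591i = +0.023873+0.029570i  (running Σ = -0.113973-0.203103i)
  m=3: +0.002151+0.255936i × +0.277197-0.063441i = +0.016833+0.070808i  (running Σ = -0.097139-0.132295i)
  m=4: +0.105599+0.178260i × +0.122471+0.113457i = -0.007292+0.033813i  (running Σ = -0.104431-0.098482i)
  m=5: -0.271347-0.151635i × +0.049157-0.328338i = -0.063126+0.081640i  (running Σ = -0.167558-0.016842i)
  m=6: -0.182242+0.003063i × +0.130481-0.063027i = -0.023586+0.011886i  (running Σ = -0.191144-0.004956i)
  m=7: +0.413141-0.249453i × -0.424020-0.244026i = -0.236053+0.004956i  (running Σ = -0.427197+0.000000i)
Total Σ_m = -0.427197+0.000000i. Multiply by 0.837758: -0.357887+0.000000i. P_7(cos γ) = -0.357887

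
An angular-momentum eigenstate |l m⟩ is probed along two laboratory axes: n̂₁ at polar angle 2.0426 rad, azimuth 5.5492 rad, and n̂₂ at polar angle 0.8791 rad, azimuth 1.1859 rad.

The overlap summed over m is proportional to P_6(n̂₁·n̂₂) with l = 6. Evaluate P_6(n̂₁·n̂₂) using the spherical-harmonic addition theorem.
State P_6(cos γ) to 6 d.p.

Addition theorem: P_6(cos γ) = (4π/13) Σ_m Y*_{lm}(Ω₁) Y_{lm}(Ω₂), m = −6…6:
  term(m=-6) = +0.012166+0.021066i   from Y*(Ω₁)=-0.073261+0.229910i, Y(Ω₂)=+0.067873-0.074545i
  term(m=-5) = +0.121482-0.021435i   from Y*(Ω₁)=+0.368347-0.214997i, Y(Ω₂)=+0.271330+0.100178i
  term(m=-4) = +0.021635-0.122764i   from Y*(Ω₁)=-0.279727-0.058351i, Y(Ω₂)=+0.013613+0.436032i
  term(m=-3) = +0.036930+0.021318i   from Y*(Ω₁)=-0.089858-0.122942i, Y(Ω₂)=-0.256126+0.113185i
  term(m=-2) = -0.043134+0.036197i   from Y*(Ω₁)=-0.034750+0.336762i, Y(Ω₂)=+0.119430+0.115760i
  term(m=-1) = -0.004249-0.011673i   from Y*(Ω₁)=-0.026147+0.023588i, Y(Ω₂)=-0.132452+0.326961i
  term(m=+0) = +0.024239+0.000000i   from Y*(Ω₁)=+0.335936-0.000000i, Y(Ω₂)=+0.072153+0.000000i
  term(m=+1) = -0.004249+0.011673i   from Y*(Ω₁)=+0.026147+0.023588i, Y(Ω₂)=+0.132452+0.326961i
  term(m=+2) = -0.043134-0.036197i   from Y*(Ω₁)=-0.034750-0.336762i, Y(Ω₂)=+0.119430-0.115760i
  term(m=+3) = +0.036930-0.021318i   from Y*(Ω₁)=+0.089858-0.122942i, Y(Ω₂)=+0.256126+0.113185i
  term(m=+4) = +0.021635+0.122764i   from Y*(Ω₁)=-0.279727+0.058351i, Y(Ω₂)=+0.013613-0.436032i
  term(m=+5) = +0.121482+0.021435i   from Y*(Ω₁)=-0.368347-0.214997i, Y(Ω₂)=-0.271330+0.100178i
  term(m=+6) = +0.012166-0.021066i   from Y*(Ω₁)=-0.073261-0.229910i, Y(Ω₂)=+0.067873+0.074545i
Σ over m = +0.313899+0.000000i; ×(4π/13) → +0.303429+0.000000i. Real part: 0.303429

0.303429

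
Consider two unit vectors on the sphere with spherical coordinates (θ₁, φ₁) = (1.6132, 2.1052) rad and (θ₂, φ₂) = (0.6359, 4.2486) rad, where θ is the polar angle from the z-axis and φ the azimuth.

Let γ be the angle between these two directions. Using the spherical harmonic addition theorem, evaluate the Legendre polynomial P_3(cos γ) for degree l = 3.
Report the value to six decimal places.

Expand P_3 via completeness: Σ_{m} conj(Y_{3,m}) at Ω₁ times Y_{3,m} at Ω₂ —
  term(m=-3) = +0.035975-0.005327i   from Y*(Ω₁)=+0.415881+0.013485i, Y(Ω₂)=+0.085997-0.015598i
  term(m=-2) = +0.005178-0.011423i   from Y*(Ω₁)=+0.020808+0.037910i, Y(Ω₂)=-0.173943-0.232061i
  term(m=-1) = +0.074422+0.115446i   from Y*(Ω₁)=+0.162979-0.275373i, Y(Ω₂)=-0.192020+0.383905i
  term(m=+0) = +0.003358+0.000000i   from Y*(Ω₁)=+0.047316-0.000000i, Y(Ω₂)=+0.070976+0.000000i
  term(m=+1) = +0.074422-0.115446i   from Y*(Ω₁)=-0.162979-0.275373i, Y(Ω₂)=+0.192020+0.383905i
  term(m=+2) = +0.005178+0.011423i   from Y*(Ω₁)=+0.020808-0.037910i, Y(Ω₂)=-0.173943+0.232061i
  term(m=+3) = +0.035975+0.005327i   from Y*(Ω₁)=-0.415881+0.013485i, Y(Ω₂)=-0.085997-0.015598i
Σ over m = +0.234508-0.000000i; ×(4π/7) → +0.420988-0.000000i. Real part: 0.420988

0.420988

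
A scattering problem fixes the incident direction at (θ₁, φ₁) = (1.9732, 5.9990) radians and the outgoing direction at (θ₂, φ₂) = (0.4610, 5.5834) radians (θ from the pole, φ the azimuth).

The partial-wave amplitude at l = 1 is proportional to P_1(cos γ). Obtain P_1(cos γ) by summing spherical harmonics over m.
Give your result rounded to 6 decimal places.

0.023720

Term-by-term m-sum for l=1 (normalisation 4π/3 = 4.188790):
  m=-1: Y*=0.30515 - 0.08913j  Y=0.11757 + 0.09899j  product 0.04470 + 0.01973j
  m=+0: Y*=-0.19135 + 0.00000j  Y=0.43760 + 0.00000j  product -0.08373 + 0.00000j
  m=+1: Y*=-0.30515 - 0.08913j  Y=-0.11757 + 0.09899j  product 0.04470 - 0.01973j
Σ over m = 0.00566 + 0.00000j; ×(4π/3) → 0.02372 + 0.00000j. Real part: 0.023720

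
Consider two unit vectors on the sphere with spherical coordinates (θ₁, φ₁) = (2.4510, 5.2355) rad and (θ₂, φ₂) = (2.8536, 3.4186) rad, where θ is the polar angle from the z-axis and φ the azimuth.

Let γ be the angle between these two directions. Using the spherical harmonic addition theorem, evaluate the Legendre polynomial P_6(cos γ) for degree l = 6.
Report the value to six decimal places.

Addition theorem: P_6(cos γ) = (4π/13) Σ_m Y*_{lm}(Ω₁) Y_{lm}(Ω₂), m = −6…6:
  m=-6: +0.032273-0.000094i × -0.000023-0.000253i = -0.000001-0.000008i  (running Σ = -0.000001-0.000008i)
  m=-5: -0.067931-0.117001i × +0.000548-0.002915i = -0.000378+0.000134i  (running Σ = -0.000379+0.000126i)
  m=-4: -0.162064+0.281973i × +0.009446-0.018933i = +0.003808+0.005732i  (running Σ = +0.003429+0.005858i)
  m=-3: +0.459004-0.000672i × +0.068616-0.075182i = +0.031445-0.034555i  (running Σ = +0.034874-0.028697i)
  m=-2: -0.129508-0.223810i × +0.275785-0.170612i = -0.073901-0.039628i  (running Σ = -0.039028-0.068325i)
  m=-1: +0.118669-0.205773i × +0.573099-0.162942i = +0.034480-0.137264i  (running Σ = -0.004548-0.205589i)
  m=0: -0.341061-0.000000i × +0.304232+0.000000i = -0.103762-0.000000i  (running Σ = -0.108309-0.205589i)
  m=1: -0.118669-0.205773i × -0.573099-0.162942i = +0.034480+0.137264i  (running Σ = -0.073829-0.068325i)
  m=2: -0.129508+0.223810i × +0.275785+0.170612i = -0.073901+0.039628i  (running Σ = -0.147730-0.028697i)
  m=3: -0.459004-0.000672i × -0.068616-0.075182i = +0.031445+0.034555i  (running Σ = -0.116286+0.005858i)
  m=4: -0.162064-0.281973i × +0.009446+0.018933i = +0.003808-0.005732i  (running Σ = -0.112478+0.000126i)
  m=5: +0.067931-0.117001i × -0.000548-0.002915i = -0.000378-0.000134i  (running Σ = -0.112856-0.000008i)
  m=6: +0.032273+0.000094i × -0.000023+0.000253i = -0.000001+0.000008i  (running Σ = -0.112857-0.000000i)
Σ over m = -0.112857-0.000000i; ×(4π/13) → -0.109092-0.000000i. Real part: -0.109092

-0.109092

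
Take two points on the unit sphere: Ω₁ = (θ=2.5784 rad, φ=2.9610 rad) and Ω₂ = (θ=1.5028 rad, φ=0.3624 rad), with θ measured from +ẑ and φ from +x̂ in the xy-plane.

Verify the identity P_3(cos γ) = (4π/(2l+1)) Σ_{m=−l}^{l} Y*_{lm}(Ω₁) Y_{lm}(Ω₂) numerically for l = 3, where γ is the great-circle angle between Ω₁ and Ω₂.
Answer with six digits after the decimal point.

Summing Y*_{l m}(θ₁,φ₁)·Y_{l m}(θ₂,φ₂) over m ∈ [−3, 3]; prefactor 4π/(2·3+1) = 1.795196:
  m=-3: -0.054400+0.032740i × +0.192653-0.366825i = +0.001530+0.026263i  (running Σ = +0.001530+0.026263i)
  m=-2: -0.230421+0.087043i × +0.051743-0.045824i = -0.007934+0.015063i  (running Σ = -0.006404+0.041325i)
  m=-1: -0.437039+0.079795i × -0.294532+0.111670i = +0.119811-0.072307i  (running Σ = +0.113407-0.030981i)
  m=0: -0.181378-0.000000i × -0.075480+0.000000i = +0.013690+0.000000i  (running Σ = +0.127097-0.030981i)
  m=1: +0.437039+0.079795i × +0.294532+0.111670i = +0.119811+0.072307i  (running Σ = +0.246909+0.041325i)
  m=2: -0.230421-0.087043i × +0.051743+0.045824i = -0.007934-0.015063i  (running Σ = +0.238974+0.026263i)
  m=3: +0.054400+0.032740i × -0.192653-0.366825i = +0.001530-0.026263i  (running Σ = +0.240504+0.000000i)
Accumulated sum +0.240504+0.000000i; after 4π/(2l+1) scaling, +0.431752+0.000000i ⇒ P_3 = 0.431752

0.431752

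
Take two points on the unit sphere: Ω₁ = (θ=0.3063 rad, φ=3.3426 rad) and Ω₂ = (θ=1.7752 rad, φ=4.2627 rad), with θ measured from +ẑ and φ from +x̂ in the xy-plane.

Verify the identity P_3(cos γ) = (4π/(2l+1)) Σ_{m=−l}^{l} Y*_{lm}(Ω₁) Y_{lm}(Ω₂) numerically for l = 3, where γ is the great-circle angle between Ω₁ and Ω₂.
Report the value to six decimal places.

0.022023

Term-by-term m-sum for l=3 (normalisation 4π/7 = 1.795196):
  [-3]  conj(Y_{3,-3})(Ω₁) = -0.00942 - 0.00649j ; Y_{3,-3}(Ω₂) = 0.38212 - 0.08614j ; Δ = -0.00416 - 0.00167j
  [-2]  conj(Y_{3,-2})(Ω₁) = 0.08153 + 0.03467j ; Y_{3,-2}(Ω₂) = 0.12373 + 0.15573j ; Δ = 0.00469 + 0.01699j
  [-1]  conj(Y_{3,-1})(Ω₁) = -0.33854 - 0.06898j ; Y_{3,-1}(Ω₂) = 0.10922 - 0.22628j ; Δ = -0.05258 + 0.06907j
  [+0]  conj(Y_{3,0})(Ω₁) = 0.54986 + 0.00000j ; Y_{3,0}(Ω₂) = 0.21164 + 0.00000j ; Δ = 0.11637 + 0.00000j
  [+1]  conj(Y_{3,1})(Ω₁) = 0.33854 - 0.06898j ; Y_{3,1}(Ω₂) = -0.10922 - 0.22628j ; Δ = -0.05258 - 0.06907j
  [+2]  conj(Y_{3,2})(Ω₁) = 0.08153 - 0.03467j ; Y_{3,2}(Ω₂) = 0.12373 - 0.15573j ; Δ = 0.00469 - 0.01699j
  [+3]  conj(Y_{3,3})(Ω₁) = 0.00942 - 0.00649j ; Y_{3,3}(Ω₂) = -0.38212 - 0.08614j ; Δ = -0.00416 + 0.00167j
Accumulated sum 0.01227 - 0.00000j; after 4π/(2l+1) scaling, 0.02202 - 0.00000j ⇒ P_3 = 0.022023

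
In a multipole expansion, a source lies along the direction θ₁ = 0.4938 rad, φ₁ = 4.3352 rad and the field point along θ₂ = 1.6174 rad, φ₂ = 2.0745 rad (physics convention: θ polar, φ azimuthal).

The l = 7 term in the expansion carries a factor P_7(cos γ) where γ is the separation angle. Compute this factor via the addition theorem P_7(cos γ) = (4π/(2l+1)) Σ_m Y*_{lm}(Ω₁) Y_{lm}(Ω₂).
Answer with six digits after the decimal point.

0.147822

Addition theorem: P_7(cos γ) = (4π/15) Σ_m Y*_{lm}(Ω₁) Y_{lm}(Ω₂), m = −7…7:
  [-7]  conj(Y_{7,-7})(Ω₁) = (0.001291, -0.002357) ; Y_{7,-7}(Ω₂) = (-0.186065, -0.460049) ; Δ = (-0.001324, -0.000156)
  [-6]  conj(Y_{7,-6})(Ω₁) = (0.011923, 0.014378) ; Y_{7,-6}(Ω₂) = (-0.085980, -0.010313) ; Δ = (-0.000877, -0.001359)
  [-5]  conj(Y_{7,-5})(Ω₁) = (-0.075769, 0.024702) ; Y_{7,-5}(Ω₂) = (0.206947, -0.288003) ; Δ = (-0.008566, 0.026934)
  [-4]  conj(Y_{7,-4})(Ω₁) = (0.014315, -0.230436) ; Y_{7,-4}(Ω₂) = (-0.043455, -0.091350) ; Δ = (-0.021672, 0.008706)
  [-3]  conj(Y_{7,-3})(Ω₁) = (0.402955, 0.189324) ; Y_{7,-3}(Ω₂) = (0.314537, 0.018796) ; Δ = (0.123186, 0.067123)
  [-2]  conj(Y_{7,-2})(Ω₁) = (-0.353592, 0.332309) ; Y_{7,-2}(Ω₂) = (0.057339, -0.090772) ; Δ = (0.009890, 0.051150)
  [-1]  conj(Y_{7,-1})(Ω₁) = (-0.022941, -0.057908) ; Y_{7,-1}(Ω₂) = (0.145032, 0.263159) ; Δ = (0.011912, -0.014436)
  [+0]  conj(Y_{7,0})(Ω₁) = (-0.445569, -0.000000) ; Y_{7,0}(Ω₂) = (0.109176, 0.000000) ; Δ = (-0.048645, -0.000000)
  [+1]  conj(Y_{7,1})(Ω₁) = (0.022941, -0.057908) ; Y_{7,1}(Ω₂) = (-0.145032, 0.263159) ; Δ = (0.011912, 0.014436)
  [+2]  conj(Y_{7,2})(Ω₁) = (-0.353592, -0.332309) ; Y_{7,2}(Ω₂) = (0.057339, 0.090772) ; Δ = (0.009890, -0.051150)
  [+3]  conj(Y_{7,3})(Ω₁) = (-0.402955, 0.189324) ; Y_{7,3}(Ω₂) = (-0.314537, 0.018796) ; Δ = (0.123186, -0.067123)
  [+4]  conj(Y_{7,4})(Ω₁) = (0.014315, 0.230436) ; Y_{7,4}(Ω₂) = (-0.043455, 0.091350) ; Δ = (-0.021672, -0.008706)
  [+5]  conj(Y_{7,5})(Ω₁) = (0.075769, 0.024702) ; Y_{7,5}(Ω₂) = (-0.206947, -0.288003) ; Δ = (-0.008566, -0.026934)
  [+6]  conj(Y_{7,6})(Ω₁) = (0.011923, -0.014378) ; Y_{7,6}(Ω₂) = (-0.085980, 0.010313) ; Δ = (-0.000877, 0.001359)
  [+7]  conj(Y_{7,7})(Ω₁) = (-0.001291, -0.002357) ; Y_{7,7}(Ω₂) = (0.186065, -0.460049) ; Δ = (-0.001324, 0.000156)
Σ over m = (0.176450, 0.000000); ×(4π/15) → (0.147822, 0.000000). Real part: 0.147822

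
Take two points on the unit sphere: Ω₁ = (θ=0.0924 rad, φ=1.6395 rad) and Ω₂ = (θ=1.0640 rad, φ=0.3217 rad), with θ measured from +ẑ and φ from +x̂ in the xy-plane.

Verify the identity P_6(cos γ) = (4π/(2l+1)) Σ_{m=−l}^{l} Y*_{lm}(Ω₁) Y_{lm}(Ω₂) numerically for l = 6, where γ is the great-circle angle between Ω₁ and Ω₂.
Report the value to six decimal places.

0.321116

Expand P_6 via completeness: Σ_{m} conj(Y_{6,m}) at Ω₁ times Y_{6,m} at Ω₂ —
  term(m=-6) = -0.00000 + 0.00000j   from Y*(Ω₁)=-0.00000 - 0.00000j, Y(Ω₂)=-0.07589 - 0.20199j
  term(m=-5) = 0.00000 + 0.00000j   from Y*(Ω₁)=-0.00000 + 0.00001j, Y(Ω₂)=-0.01564 - 0.41467j
  term(m=-4) = 0.00005 - 0.00007j   from Y*(Ω₁)=0.00025 + 0.00007j, Y(Ω₂)=0.09297 - 0.31850j
  term(m=-3) = 0.00024 + 0.00025j   from Y*(Ω₁)=0.00082 - 0.00394j, Y(Ω₂)=-0.04914 + 0.07096j
  term(m=-2) = 0.01327 - 0.00735j   from Y*(Ω₁)=-0.04283 - 0.00592j, Y(Ω₂)=-0.28066 + 0.21045j
  term(m=-1) = -0.00301 - 0.01164j   from Y*(Ω₁)=-0.02000 + 0.29060j, Y(Ω₂)=-0.03917 + 0.01305j
  term(m=+0) = 0.31111 + 0.00000j   from Y*(Ω₁)=0.92792 + 0.00000j, Y(Ω₂)=0.33527 + 0.00000j
  term(m=+1) = -0.00301 + 0.01164j   from Y*(Ω₁)=0.02000 + 0.29060j, Y(Ω₂)=0.03917 + 0.01305j
  term(m=+2) = 0.01327 + 0.00735j   from Y*(Ω₁)=-0.04283 + 0.00592j, Y(Ω₂)=-0.28066 - 0.21045j
  term(m=+3) = 0.00024 - 0.00025j   from Y*(Ω₁)=-0.00082 - 0.00394j, Y(Ω₂)=0.04914 + 0.07096j
  term(m=+4) = 0.00005 + 0.00007j   from Y*(Ω₁)=0.00025 - 0.00007j, Y(Ω₂)=0.09297 + 0.31850j
  term(m=+5) = 0.00000 - 0.00000j   from Y*(Ω₁)=0.00000 + 0.00001j, Y(Ω₂)=0.01564 - 0.41467j
  term(m=+6) = -0.00000 - 0.00000j   from Y*(Ω₁)=-0.00000 + 0.00000j, Y(Ω₂)=-0.07589 + 0.20199j
Accumulated sum 0.33220 + 0.00000j; after 4π/(2l+1) scaling, 0.32112 + 0.00000j ⇒ P_6 = 0.321116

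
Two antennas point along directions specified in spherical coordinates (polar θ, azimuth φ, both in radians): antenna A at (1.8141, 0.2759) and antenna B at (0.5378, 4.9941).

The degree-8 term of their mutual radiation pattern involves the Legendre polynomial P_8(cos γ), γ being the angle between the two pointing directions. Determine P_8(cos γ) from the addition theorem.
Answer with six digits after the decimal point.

-0.049100

Summing Y*_{l m}(θ₁,φ₁)·Y_{l m}(θ₂,φ₂) over m ∈ [−8, 8]; prefactor 4π/(2·8+1) = 0.739198:
  term(m=-8) = 0.00099 - 0.00005j   from Y*(Ω₁)=-0.24116 + 0.32635j, Y(Ω₂)=-0.00154 - 0.00190j
  term(m=-7) = 0.00027 + 0.00660j   from Y*(Ω₁)=0.14212 - 0.37700j, Y(Ω₂)=-0.01509 + 0.00640j
  term(m=-6) = 0.00279 - 0.00010j   from Y*(Ω₁)=0.00344 - 0.04058j, Y(Ω₂)=0.00816 + 0.06795j
  term(m=-5) = 0.00207 + 0.07132j   from Y*(Ω₁)=0.06830 + 0.35268j, Y(Ω₂)=0.19602 + 0.03208j
  term(m=-4) = -0.03484 + 0.00081j   from Y*(Ω₁)=-0.03921 - 0.07773j, Y(Ω₂)=0.17193 - 0.36150j
  term(m=-3) = 0.00277 + 0.15860j   from Y*(Ω₁)=-0.21116 - 0.22983j, Y(Ω₂)=-0.38020 - 0.33729j
  term(m=-2) = -0.03473 + 0.00040j   from Y*(Ω₁)=0.11941 + 0.07351j, Y(Ω₂)=-0.20939 + 0.13228j
  term(m=-1) = -0.00049 - 0.08449j   from Y*(Ω₁)=0.27559 + 0.07802j, Y(Ω₂)=-0.08201 - 0.28336j
  term(m=+0) = 0.05593 + 0.00000j   from Y*(Ω₁)=-0.15502 + 0.00000j, Y(Ω₂)=-0.36078 + 0.00000j
  term(m=+1) = -0.00049 + 0.08449j   from Y*(Ω₁)=-0.27559 + 0.07802j, Y(Ω₂)=0.08201 - 0.28336j
  term(m=+2) = -0.03473 - 0.00040j   from Y*(Ω₁)=0.11941 - 0.07351j, Y(Ω₂)=-0.20939 - 0.13228j
  term(m=+3) = 0.00277 - 0.15860j   from Y*(Ω₁)=0.21116 - 0.22983j, Y(Ω₂)=0.38020 - 0.33729j
  term(m=+4) = -0.03484 - 0.00081j   from Y*(Ω₁)=-0.03921 + 0.07773j, Y(Ω₂)=0.17193 + 0.36150j
  term(m=+5) = 0.00207 - 0.07132j   from Y*(Ω₁)=-0.06830 + 0.35268j, Y(Ω₂)=-0.19602 + 0.03208j
  term(m=+6) = 0.00279 + 0.00010j   from Y*(Ω₁)=0.00344 + 0.04058j, Y(Ω₂)=0.00816 - 0.06795j
  term(m=+7) = 0.00027 - 0.00660j   from Y*(Ω₁)=-0.14212 - 0.37700j, Y(Ω₂)=0.01509 + 0.00640j
  term(m=+8) = 0.00099 + 0.00005j   from Y*(Ω₁)=-0.24116 - 0.32635j, Y(Ω₂)=-0.00154 + 0.00190j
Total Σ_m = -0.06642 - 0.00000j. Multiply by 0.739198: -0.04910 - 0.00000j. P_8(cos γ) = -0.049100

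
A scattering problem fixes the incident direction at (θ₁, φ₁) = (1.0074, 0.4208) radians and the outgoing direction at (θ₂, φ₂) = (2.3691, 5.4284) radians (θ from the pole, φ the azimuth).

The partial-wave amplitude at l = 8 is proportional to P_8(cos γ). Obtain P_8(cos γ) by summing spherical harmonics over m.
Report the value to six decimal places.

Addition theorem: P_8(cos γ) = (4π/17) Σ_m Y*_{lm}(Ω₁) Y_{lm}(Ω₂), m = −8…8:
  m=-8: (-0.131156, -0.029992) × (0.024659, 0.015292) = (-0.002775, -0.002745)  (running Σ = (-0.002775, -0.002745))
  m=-7: (-0.333446, 0.066203) × (-0.113788, 0.035160) = (0.035614, -0.019257)  (running Σ = (0.032839, -0.022002))
  m=-6: (-0.367608, 0.260663) × (0.117755, -0.266313) = (0.026130, 0.128593)  (running Σ = (0.058969, 0.106591))
  m=-5: (-0.121883, 0.206502) × (0.192156, 0.409800) = (-0.108045, -0.010267)  (running Σ = (-0.049076, 0.096324))
  m=-4: (0.021867, -0.193717) × (-0.367750, -0.104773) = (-0.028338, 0.068948)  (running Σ = (-0.077414, 0.165272))
  m=-3: (-0.106362, -0.333884) × (-0.013499, 0.008791) = (0.004371, 0.003572)  (running Σ = (-0.073043, 0.168844))
  m=-2: (0.014920, 0.016699) × (0.052122, -0.373175) = (0.007009, -0.004697)  (running Σ = (-0.066033, 0.164147))
  m=-1: (0.316747, 0.141755) × (0.111067, 0.127658) = (0.017084, 0.056180)  (running Σ = (-0.048949, 0.220327))
  m=0: (0.029588, -0.000000) × (0.330601, 0.000000) = (0.009782, 0.000000)  (running Σ = (-0.039168, 0.220327))
  m=1: (-0.316747, 0.141755) × (-0.111067, 0.127658) = (0.017084, -0.056180)  (running Σ = (-0.022084, 0.164147))
  m=2: (0.014920, -0.016699) × (0.052122, 0.373175) = (0.007009, 0.004697)  (running Σ = (-0.015074, 0.168844))
  m=3: (0.106362, -0.333884) × (0.013499, 0.008791) = (0.004371, -0.003572)  (running Σ = (-0.010703, 0.165272))
  m=4: (0.021867, 0.193717) × (-0.367750, 0.104773) = (-0.028338, -0.068948)  (running Σ = (-0.039041, 0.096324))
  m=5: (0.121883, 0.206502) × (-0.192156, 0.409800) = (-0.108045, 0.010267)  (running Σ = (-0.147086, 0.106591))
  m=6: (-0.367608, -0.260663) × (0.117755, 0.266313) = (0.026130, -0.128593)  (running Σ = (-0.120956, -0.022002))
  m=7: (0.333446, 0.066203) × (0.113788, 0.035160) = (0.035614, 0.019257)  (running Σ = (-0.085342, -0.002745))
  m=8: (-0.131156, 0.029992) × (0.024659, -0.015292) = (-0.002775, 0.002745)  (running Σ = (-0.088117, -0.000000))
Total Σ_m = (-0.088117, -0.000000). Multiply by 0.739198: (-0.065136, -0.000000). P_8(cos γ) = -0.065136

-0.065136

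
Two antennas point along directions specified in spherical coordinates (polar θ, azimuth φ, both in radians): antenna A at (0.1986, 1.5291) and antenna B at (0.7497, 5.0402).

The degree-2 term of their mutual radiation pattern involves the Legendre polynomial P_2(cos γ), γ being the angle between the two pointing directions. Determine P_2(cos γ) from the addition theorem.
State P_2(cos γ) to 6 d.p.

0.025943

Summing Y*_{l m}(θ₁,φ₁)·Y_{l m}(θ₂,φ₂) over m ∈ [−2, 2]; prefactor 4π/(2·2+1) = 2.513274:
  m=-2: Y*=-0.01498 + 0.00125j  Y=-0.14217 + 0.10935j  product 0.00199 - 0.00182j
  m=-1: Y*=0.00623 + 0.14930j  Y=0.12405 + 0.36477j  product -0.05369 + 0.02079j
  m=+0: Y*=0.59395 + 0.00000j  Y=0.19144 + 0.00000j  product 0.11371 + 0.00000j
  m=+1: Y*=-0.00623 + 0.14930j  Y=-0.12405 + 0.36477j  product -0.05369 - 0.02079j
  m=+2: Y*=-0.01498 - 0.00125j  Y=-0.14217 - 0.10935j  product 0.00199 + 0.00182j
Accumulated sum 0.01032 - 0.00000j; after 4π/(2l+1) scaling, 0.02594 - 0.00000j ⇒ P_2 = 0.025943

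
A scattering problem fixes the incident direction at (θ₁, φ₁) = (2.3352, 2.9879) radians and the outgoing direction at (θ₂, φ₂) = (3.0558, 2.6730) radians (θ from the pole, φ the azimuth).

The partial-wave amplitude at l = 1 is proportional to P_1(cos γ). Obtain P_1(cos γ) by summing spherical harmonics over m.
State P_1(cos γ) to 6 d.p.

0.748369

Term-by-term m-sum for l=1 (normalisation 4π/3 = 4.188790):
  [-1]  conj(Y_{1,-1})(Ω₁) = -0.24644 + 0.03818j ; Y_{1,-1}(Ω₂) = -0.02641 - 0.01337j ; Δ = 0.00702 + 0.00229j
  [+0]  conj(Y_{1,0})(Ω₁) = -0.33817 + 0.00000j ; Y_{1,0}(Ω₂) = -0.48681 + 0.00000j ; Δ = 0.16462 + 0.00000j
  [+1]  conj(Y_{1,1})(Ω₁) = 0.24644 + 0.03818j ; Y_{1,1}(Ω₂) = 0.02641 - 0.01337j ; Δ = 0.00702 - 0.00229j
Total Σ_m = 0.17866 + 0.00000j. Multiply by 4.188790: 0.74837 + 0.00000j. P_1(cos γ) = 0.748369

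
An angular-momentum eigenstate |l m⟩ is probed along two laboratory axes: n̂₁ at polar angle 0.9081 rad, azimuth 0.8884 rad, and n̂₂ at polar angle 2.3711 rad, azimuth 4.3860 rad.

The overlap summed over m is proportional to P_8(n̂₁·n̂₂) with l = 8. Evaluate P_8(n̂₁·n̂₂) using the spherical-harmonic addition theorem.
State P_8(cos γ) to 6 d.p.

-0.063100

Addition theorem: P_8(cos γ) = (4π/17) Σ_m Y*_{lm}(Ω₁) Y_{lm}(Ω₂), m = −8…8:
  [-8]  conj(Y_{8,-8})(Ω₁) = (0.052229, 0.056427) ; Y_{8,-8}(Ω₂) = (-0.024619, 0.014441) ; Δ = (-0.002101, -0.000635)
  [-7]  conj(Y_{8,-7})(Ω₁) = (0.239528, -0.015443) ; Y_{8,-7}(Ω₂) = (-0.088899, -0.077020) ; Δ = (-0.022483, -0.017076)
  [-6]  conj(Y_{8,-6})(Ω₁) = (0.244893, -0.344478) ; Y_{8,-6}(Ω₂) = (0.109179, -0.267478) ; Δ = (-0.065403, -0.103114)
  [-5]  conj(Y_{8,-5})(Ω₁) = (-0.108957, -0.393094) ; Y_{8,-5}(Ω₂) = (0.450880, 0.027605) ; Δ = (-0.038275, -0.180246)
  [-4]  conj(Y_{8,-4})(Ω₁) = (-0.056468, -0.024678) ; Y_{8,-4}(Ω₂) = (0.101120, 0.372256) ; Δ = (0.003476, -0.023516)
  [-3]  conj(Y_{8,-3})(Ω₁) = (0.293324, -0.151365) ; Y_{8,-3}(Ω₂) = (0.008366, -0.005621) ; Δ = (0.001603, -0.002915)
  [-2]  conj(Y_{8,-2})(Ω₁) = (0.050935, -0.243745) ; Y_{8,-2}(Ω₂) = (0.298268, 0.228055) ; Δ = (0.070779, -0.061085)
  [-1]  conj(Y_{8,-1})(Ω₁) = (0.143535, 0.176630) ; Y_{8,-1}(Ω₂) = (-0.056158, 0.165905) ; Δ = (-0.037364, 0.013894)
  [+0]  conj(Y_{8,0})(Ω₁) = (0.287393, -0.000000) ; Y_{8,0}(Ω₂) = (0.327679, 0.000000) ; Δ = (0.094173, 0.000000)
  [+1]  conj(Y_{8,1})(Ω₁) = (-0.143535, 0.176630) ; Y_{8,1}(Ω₂) = (0.056158, 0.165905) ; Δ = (-0.037364, -0.013894)
  [+2]  conj(Y_{8,2})(Ω₁) = (0.050935, 0.243745) ; Y_{8,2}(Ω₂) = (0.298268, -0.228055) ; Δ = (0.070779, 0.061085)
  [+3]  conj(Y_{8,3})(Ω₁) = (-0.293324, -0.151365) ; Y_{8,3}(Ω₂) = (-0.008366, -0.005621) ; Δ = (0.001603, 0.002915)
  [+4]  conj(Y_{8,4})(Ω₁) = (-0.056468, 0.024678) ; Y_{8,4}(Ω₂) = (0.101120, -0.372256) ; Δ = (0.003476, 0.023516)
  [+5]  conj(Y_{8,5})(Ω₁) = (0.108957, -0.393094) ; Y_{8,5}(Ω₂) = (-0.450880, 0.027605) ; Δ = (-0.038275, 0.180246)
  [+6]  conj(Y_{8,6})(Ω₁) = (0.244893, 0.344478) ; Y_{8,6}(Ω₂) = (0.109179, 0.267478) ; Δ = (-0.065403, 0.103114)
  [+7]  conj(Y_{8,7})(Ω₁) = (-0.239528, -0.015443) ; Y_{8,7}(Ω₂) = (0.088899, -0.077020) ; Δ = (-0.022483, 0.017076)
  [+8]  conj(Y_{8,8})(Ω₁) = (0.052229, -0.056427) ; Y_{8,8}(Ω₂) = (-0.024619, -0.014441) ; Δ = (-0.002101, 0.000635)
Accumulated sum (-0.085363, 0.000000); after 4π/(2l+1) scaling, (-0.063100, 0.000000) ⇒ P_8 = -0.063100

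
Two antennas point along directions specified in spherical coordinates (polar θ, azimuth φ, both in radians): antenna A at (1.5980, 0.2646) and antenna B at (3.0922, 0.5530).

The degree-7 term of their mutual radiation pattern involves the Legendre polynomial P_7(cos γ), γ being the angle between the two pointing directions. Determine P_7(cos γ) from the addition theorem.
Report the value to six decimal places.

-0.154896

Addition theorem: P_7(cos γ) = (4π/15) Σ_m Y*_{lm}(Ω₁) Y_{lm}(Ω₂), m = −7…7:
  term(m=-7) = -0.00000 - 0.00000j   from Y*(Ω₁)=-0.13850 + 0.47913j, Y(Ω₂)=-0.00000 + 0.00000j
  term(m=-6) = -0.00000 - 0.00000j   from Y*(Ω₁)=0.00085 - 0.05077j, Y(Ω₂)=0.00000 - 0.00000j
  term(m=-5) = -0.00000 + 0.00000j   from Y*(Ω₁)=-0.08897 - 0.35165j, Y(Ω₂)=-0.00000 - 0.00000j
  term(m=-4) = -0.00000 + 0.00000j   from Y*(Ω₁)=0.02922 + 0.05195j, Y(Ω₂)=0.00003 + 0.00003j
  term(m=-3) = 0.00022 - 0.00026j   from Y*(Ω₁)=0.22867 + 0.23255j, Y(Ω₂)=-0.00009 - 0.00105j
  term(m=-2) = 0.00096 - 0.00063j   from Y*(Ω₁)=-0.05476 - 0.03203j, Y(Ω₂)=-0.00812 + 0.01620j
  term(m=-1) = -0.05955 + 0.01767j   from Y*(Ω₁)=-0.30200 - 0.08183j, Y(Ω₂)=0.16894 - 0.10427j
  term(m=+0) = -0.06816 + 0.00000j   from Y*(Ω₁)=0.06458 + 0.00000j, Y(Ω₂)=-1.05555 + 0.00000j
  term(m=+1) = -0.05955 - 0.01767j   from Y*(Ω₁)=0.30200 - 0.08183j, Y(Ω₂)=-0.16894 - 0.10427j
  term(m=+2) = 0.00096 + 0.00063j   from Y*(Ω₁)=-0.05476 + 0.03203j, Y(Ω₂)=-0.00812 - 0.01620j
  term(m=+3) = 0.00022 + 0.00026j   from Y*(Ω₁)=-0.22867 + 0.23255j, Y(Ω₂)=0.00009 - 0.00105j
  term(m=+4) = -0.00000 - 0.00000j   from Y*(Ω₁)=0.02922 - 0.05195j, Y(Ω₂)=0.00003 - 0.00003j
  term(m=+5) = -0.00000 - 0.00000j   from Y*(Ω₁)=0.08897 - 0.35165j, Y(Ω₂)=0.00000 - 0.00000j
  term(m=+6) = -0.00000 + 0.00000j   from Y*(Ω₁)=0.00085 + 0.05077j, Y(Ω₂)=0.00000 + 0.00000j
  term(m=+7) = -0.00000 + 0.00000j   from Y*(Ω₁)=0.13850 + 0.47913j, Y(Ω₂)=0.00000 + 0.00000j
Accumulated sum -0.18489 - 0.00000j; after 4π/(2l+1) scaling, -0.15490 - 0.00000j ⇒ P_7 = -0.154896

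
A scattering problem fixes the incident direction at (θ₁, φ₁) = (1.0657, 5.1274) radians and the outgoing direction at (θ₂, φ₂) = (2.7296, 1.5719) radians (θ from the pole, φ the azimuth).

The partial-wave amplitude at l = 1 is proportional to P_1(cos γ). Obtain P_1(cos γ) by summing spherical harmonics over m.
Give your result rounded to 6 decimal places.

Addition theorem: P_1(cos γ) = (4π/3) Σ_m Y*_{lm}(Ω₁) Y_{lm}(Ω₂), m = −1…1:
  m=-1: +0.121908-0.276686i × -0.000153-0.138348i = -0.038298-0.016824i  (running Σ = -0.038298-0.016824i)
  m=0: +0.236431-0.000000i × -0.447719+0.000000i = -0.105854+0.000000i  (running Σ = -0.144152-0.016824i)
  m=1: -0.121908-0.276686i × +0.000153-0.138348i = -0.038298+0.016824i  (running Σ = -0.182450+0.000000i)
Total Σ_m = -0.182450+0.000000i. Multiply by 4.188790: -0.764243+0.000000i. P_1(cos γ) = -0.764243

-0.764243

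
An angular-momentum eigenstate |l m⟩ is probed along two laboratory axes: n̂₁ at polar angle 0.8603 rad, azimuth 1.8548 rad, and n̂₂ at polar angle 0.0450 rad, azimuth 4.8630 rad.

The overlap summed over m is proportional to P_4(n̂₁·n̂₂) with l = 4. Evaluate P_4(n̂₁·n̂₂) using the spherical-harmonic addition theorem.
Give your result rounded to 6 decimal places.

-0.418926

Term-by-term m-sum for l=4 (normalisation 4π/9 = 1.396263):
  m=-4: 0.06155 + 0.13253j × 0.00000 - 0.00000j = 0.00000 + 0.00000j  (running Σ = 0.00000 + 0.00000j)
  m=-3: 0.26762 - 0.23415j × -0.00005 - 0.00010j = -0.00004 - 0.00002j  (running Σ = -0.00004 - 0.00002j)
  m=-2: -0.32046 - 0.20450j × -0.00387 + 0.00120j = 0.00149 + 0.00041j  (running Σ = 0.00145 + 0.00039j)
  m=-1: 0.00147 - 0.00502j × 0.01271 + 0.08378j = 0.00044 + 0.00006j  (running Σ = 0.00189 + 0.00045j)
  m=0: -0.36266 + 0.00000j × 0.83774 + 0.00000j = -0.30381 + 0.00000j  (running Σ = -0.30192 + 0.00045j)
  m=1: -0.00147 - 0.00502j × -0.01271 + 0.08378j = 0.00044 - 0.00006j  (running Σ = -0.30148 + 0.00039j)
  m=2: -0.32046 + 0.20450j × -0.00387 - 0.00120j = 0.00149 - 0.00041j  (running Σ = -0.30000 - 0.00002j)
  m=3: -0.26762 - 0.23415j × 0.00005 - 0.00010j = -0.00004 + 0.00002j  (running Σ = -0.30003 + 0.00000j)
  m=4: 0.06155 - 0.13253j × 0.00000 + 0.00000j = 0.00000 - 0.00000j  (running Σ = -0.30003 + 0.00000j)
Σ over m = -0.30003 + 0.00000j; ×(4π/9) → -0.41893 + 0.00000j. Real part: -0.418926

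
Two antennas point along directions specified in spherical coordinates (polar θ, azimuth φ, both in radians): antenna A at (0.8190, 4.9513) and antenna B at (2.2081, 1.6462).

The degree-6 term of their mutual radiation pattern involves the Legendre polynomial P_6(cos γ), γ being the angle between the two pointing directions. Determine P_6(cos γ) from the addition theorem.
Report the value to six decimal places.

0.719165

Expand P_6 via completeness: Σ_{m} conj(Y_{6,m}) at Ω₁ times Y_{6,m} at Ω₂ —
  term(m=-6) = +0.005314+0.007941i   from Y*(Ω₁)=-0.010046-0.072695i, Y(Ω₂)=-0.117097+0.056914i
  term(m=-5) = +0.054287+0.057893i   from Y*(Ω₁)=+0.221056-0.087331i, Y(Ω₂)=+0.122929+0.310459i
  term(m=-4) = +0.143490+0.109997i   from Y*(Ω₁)=+0.242132+0.342665i, Y(Ω₂)=+0.411456-0.128007i
  term(m=-3) = +0.058666+0.031331i   from Y*(Ω₁)=-0.242692+0.278539i, Y(Ω₂)=-0.040377-0.175439i
  term(m=-2) = +0.009264+0.003142i   from Y*(Ω₁)=+0.033402+0.017297i, Y(Ω₂)=+0.257128-0.039073i
  term(m=-1) = +0.107592+0.017751i   from Y*(Ω₁)=-0.088202+0.362134i, Y(Ω₂)=-0.022040-0.291737i
  term(m=+0) = -0.013244-0.000000i   from Y*(Ω₁)=-0.070835-0.000000i, Y(Ω₂)=+0.186966+0.000000i
  term(m=+1) = +0.107592-0.017751i   from Y*(Ω₁)=+0.088202+0.362134i, Y(Ω₂)=+0.022040-0.291737i
  term(m=+2) = +0.009264-0.003142i   from Y*(Ω₁)=+0.033402-0.017297i, Y(Ω₂)=+0.257128+0.039073i
  term(m=+3) = +0.058666-0.031331i   from Y*(Ω₁)=+0.242692+0.278539i, Y(Ω₂)=+0.040377-0.175439i
  term(m=+4) = +0.143490-0.109997i   from Y*(Ω₁)=+0.242132-0.342665i, Y(Ω₂)=+0.411456+0.128007i
  term(m=+5) = +0.054287-0.057893i   from Y*(Ω₁)=-0.221056-0.087331i, Y(Ω₂)=-0.122929+0.310459i
  term(m=+6) = +0.005314-0.007941i   from Y*(Ω₁)=-0.010046+0.072695i, Y(Ω₂)=-0.117097-0.056914i
Σ over m = +0.743982+0.000000i; ×(4π/13) → +0.719165+0.000000i. Real part: 0.719165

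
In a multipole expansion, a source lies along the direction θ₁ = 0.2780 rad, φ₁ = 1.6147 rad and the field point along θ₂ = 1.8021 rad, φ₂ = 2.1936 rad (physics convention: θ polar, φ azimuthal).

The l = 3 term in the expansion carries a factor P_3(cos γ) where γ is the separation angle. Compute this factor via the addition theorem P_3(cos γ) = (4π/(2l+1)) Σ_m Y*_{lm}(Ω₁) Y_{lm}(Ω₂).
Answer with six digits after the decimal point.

Expand P_3 via completeness: Σ_{m} conj(Y_{3,m}) at Ω₁ times Y_{3,m} at Ω₂ —
  term(m=-3) = (-0.000548, -0.003272)   from Y*(Ω₁)=(0.001133, -0.008549), Y(Ω₂)=(0.367855, -0.112830)
  term(m=-2) = (-0.006594, 0.015048)   from Y*(Ω₁)=(-0.073729, -0.006491), Y(Ω₂)=(0.070918, -0.210340)
  term(m=-1) = (-0.062386, 0.040775)   from Y*(Ω₁)=(-0.014105, 0.321057), Y(Ω₂)=(0.135278, 0.188370)
  term(m=+0) = (0.136419, 0.000000)   from Y*(Ω₁)=(0.582567, -0.000000), Y(Ω₂)=(0.234168, 0.000000)
  term(m=+1) = (-0.062386, -0.040775)   from Y*(Ω₁)=(0.014105, 0.321057), Y(Ω₂)=(-0.135278, 0.188370)
  term(m=+2) = (-0.006594, -0.015048)   from Y*(Ω₁)=(-0.073729, 0.006491), Y(Ω₂)=(0.070918, 0.210340)
  term(m=+3) = (-0.000548, 0.003272)   from Y*(Ω₁)=(-0.001133, -0.008549), Y(Ω₂)=(-0.367855, -0.112830)
Accumulated sum (-0.002637, -0.000000); after 4π/(2l+1) scaling, (-0.004733, -0.000000) ⇒ P_3 = -0.004733

-0.004733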